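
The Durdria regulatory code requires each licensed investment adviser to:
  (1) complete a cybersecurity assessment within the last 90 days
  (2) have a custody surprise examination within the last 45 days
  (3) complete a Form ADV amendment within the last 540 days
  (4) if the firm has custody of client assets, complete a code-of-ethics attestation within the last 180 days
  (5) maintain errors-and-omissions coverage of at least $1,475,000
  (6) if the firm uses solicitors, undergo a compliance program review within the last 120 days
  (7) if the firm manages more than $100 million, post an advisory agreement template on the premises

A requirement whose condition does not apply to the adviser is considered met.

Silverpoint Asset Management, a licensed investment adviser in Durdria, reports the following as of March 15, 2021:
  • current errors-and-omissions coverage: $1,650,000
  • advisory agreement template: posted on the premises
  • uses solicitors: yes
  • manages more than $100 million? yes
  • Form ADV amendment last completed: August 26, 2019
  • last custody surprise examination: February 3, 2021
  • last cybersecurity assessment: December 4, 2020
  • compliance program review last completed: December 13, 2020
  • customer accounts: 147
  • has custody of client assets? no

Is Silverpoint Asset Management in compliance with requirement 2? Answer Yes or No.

2. custody surprise examination 40 days ago vs limit 45 → met

Yes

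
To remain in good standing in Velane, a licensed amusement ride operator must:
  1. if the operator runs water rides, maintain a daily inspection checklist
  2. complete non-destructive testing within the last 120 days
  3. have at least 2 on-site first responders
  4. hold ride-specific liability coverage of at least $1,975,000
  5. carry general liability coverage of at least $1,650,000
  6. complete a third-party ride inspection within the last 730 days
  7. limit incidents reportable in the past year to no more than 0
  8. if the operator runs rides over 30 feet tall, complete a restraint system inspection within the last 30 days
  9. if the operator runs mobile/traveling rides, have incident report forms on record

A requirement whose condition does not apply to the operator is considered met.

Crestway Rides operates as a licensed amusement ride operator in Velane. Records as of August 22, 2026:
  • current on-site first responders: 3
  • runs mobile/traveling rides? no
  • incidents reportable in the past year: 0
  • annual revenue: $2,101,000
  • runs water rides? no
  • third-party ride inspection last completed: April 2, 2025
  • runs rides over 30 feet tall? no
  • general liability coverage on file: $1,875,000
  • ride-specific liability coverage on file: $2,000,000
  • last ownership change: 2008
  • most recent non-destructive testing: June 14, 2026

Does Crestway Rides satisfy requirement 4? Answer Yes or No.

4. ride-specific liability coverage $2,000,000 ≥ $1,975,000 → met

Yes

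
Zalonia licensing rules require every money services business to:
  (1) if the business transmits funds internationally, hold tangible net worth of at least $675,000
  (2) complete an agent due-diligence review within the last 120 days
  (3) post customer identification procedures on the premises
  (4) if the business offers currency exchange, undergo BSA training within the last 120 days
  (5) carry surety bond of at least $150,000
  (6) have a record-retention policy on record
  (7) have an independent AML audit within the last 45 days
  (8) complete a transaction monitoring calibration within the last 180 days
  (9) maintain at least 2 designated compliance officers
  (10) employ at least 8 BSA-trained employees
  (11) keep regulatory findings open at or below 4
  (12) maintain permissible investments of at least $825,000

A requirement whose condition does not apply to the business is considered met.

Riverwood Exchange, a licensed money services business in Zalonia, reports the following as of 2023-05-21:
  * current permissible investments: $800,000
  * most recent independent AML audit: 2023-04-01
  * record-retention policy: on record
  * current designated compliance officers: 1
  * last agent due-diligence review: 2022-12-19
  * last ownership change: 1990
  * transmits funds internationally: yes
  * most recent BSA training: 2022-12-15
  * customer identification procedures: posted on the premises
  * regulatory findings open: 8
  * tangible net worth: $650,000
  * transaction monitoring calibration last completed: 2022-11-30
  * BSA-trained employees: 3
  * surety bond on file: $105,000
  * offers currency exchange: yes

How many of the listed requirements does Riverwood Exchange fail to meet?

9

1. condition 'transmits funds internationally' holds; tangible net worth $650,000 < $675,000 → not met
2. agent due-diligence review 153 days ago vs limit 120 → not met
3. customer identification procedures present → met
4. condition 'offers currency exchange' holds; BSA training 157 days ago vs limit 120 → not met
5. surety bond $105,000 < $150,000 → not met
6. record-retention policy present → met
7. independent AML audit 50 days ago vs limit 45 → not met
8. transaction monitoring calibration 172 days ago vs limit 180 → met
9. designated compliance officers 1 < 2 → not met
10. BSA-trained employees 3 < 8 → not met
11. regulatory findings open 8 > 4 → not met
12. permissible investments $800,000 < $825,000 → not met
Not met: 9 of 12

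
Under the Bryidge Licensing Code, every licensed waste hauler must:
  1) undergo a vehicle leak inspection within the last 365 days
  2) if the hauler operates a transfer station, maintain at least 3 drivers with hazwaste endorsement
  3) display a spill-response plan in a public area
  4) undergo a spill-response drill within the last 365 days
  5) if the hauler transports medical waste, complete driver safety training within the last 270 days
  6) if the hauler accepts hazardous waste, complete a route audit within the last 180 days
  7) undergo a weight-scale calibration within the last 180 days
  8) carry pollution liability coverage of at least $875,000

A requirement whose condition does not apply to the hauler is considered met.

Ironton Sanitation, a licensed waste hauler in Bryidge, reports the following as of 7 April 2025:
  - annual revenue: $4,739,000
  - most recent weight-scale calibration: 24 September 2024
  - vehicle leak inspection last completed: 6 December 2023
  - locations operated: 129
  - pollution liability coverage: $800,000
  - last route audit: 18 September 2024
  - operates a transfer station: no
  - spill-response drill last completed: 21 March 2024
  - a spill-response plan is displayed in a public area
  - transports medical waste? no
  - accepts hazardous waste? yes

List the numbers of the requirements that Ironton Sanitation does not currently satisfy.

1, 4, 6, 7, 8

1. vehicle leak inspection 488 days ago vs limit 365 → not met
2. condition 'operates a transfer station' does not hold → requirement n/a → met
3. spill-response plan present → met
4. spill-response drill 382 days ago vs limit 365 → not met
5. condition 'transports medical waste' does not hold → requirement n/a → met
6. condition 'accepts hazardous waste' holds; route audit 201 days ago vs limit 180 → not met
7. weight-scale calibration 195 days ago vs limit 180 → not met
8. pollution liability coverage $800,000 < $875,000 → not met
Not met: 1, 4, 6, 7, 8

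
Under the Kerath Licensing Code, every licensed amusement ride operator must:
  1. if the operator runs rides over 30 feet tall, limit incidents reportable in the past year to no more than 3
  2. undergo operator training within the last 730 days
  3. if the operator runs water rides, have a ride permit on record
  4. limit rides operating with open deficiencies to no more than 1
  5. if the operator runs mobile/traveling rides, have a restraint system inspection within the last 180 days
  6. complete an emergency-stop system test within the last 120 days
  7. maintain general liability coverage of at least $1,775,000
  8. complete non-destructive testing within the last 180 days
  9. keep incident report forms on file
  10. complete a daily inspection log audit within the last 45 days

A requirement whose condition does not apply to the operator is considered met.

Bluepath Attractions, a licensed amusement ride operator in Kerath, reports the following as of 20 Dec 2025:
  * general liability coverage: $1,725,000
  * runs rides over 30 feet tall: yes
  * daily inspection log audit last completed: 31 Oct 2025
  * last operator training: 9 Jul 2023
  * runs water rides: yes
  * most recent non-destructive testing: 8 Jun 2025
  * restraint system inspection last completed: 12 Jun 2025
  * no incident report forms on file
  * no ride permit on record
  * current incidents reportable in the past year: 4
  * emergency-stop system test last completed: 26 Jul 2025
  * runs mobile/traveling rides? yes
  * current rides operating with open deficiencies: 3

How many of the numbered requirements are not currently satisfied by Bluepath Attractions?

1. condition 'runs rides over 30 feet tall' holds; incidents reportable in the past year 4 > 3 → not met
2. operator training 895 days ago vs limit 730 → not met
3. condition 'runs water rides' holds; ride permit absent → not met
4. rides operating with open deficiencies 3 > 1 → not met
5. condition 'runs mobile/traveling rides' holds; restraint system inspection 191 days ago vs limit 180 → not met
6. emergency-stop system test 147 days ago vs limit 120 → not met
7. general liability coverage $1,725,000 < $1,775,000 → not met
8. non-destructive testing 195 days ago vs limit 180 → not met
9. incident report forms absent → not met
10. daily inspection log audit 50 days ago vs limit 45 → not met
Not met: 10 of 10

10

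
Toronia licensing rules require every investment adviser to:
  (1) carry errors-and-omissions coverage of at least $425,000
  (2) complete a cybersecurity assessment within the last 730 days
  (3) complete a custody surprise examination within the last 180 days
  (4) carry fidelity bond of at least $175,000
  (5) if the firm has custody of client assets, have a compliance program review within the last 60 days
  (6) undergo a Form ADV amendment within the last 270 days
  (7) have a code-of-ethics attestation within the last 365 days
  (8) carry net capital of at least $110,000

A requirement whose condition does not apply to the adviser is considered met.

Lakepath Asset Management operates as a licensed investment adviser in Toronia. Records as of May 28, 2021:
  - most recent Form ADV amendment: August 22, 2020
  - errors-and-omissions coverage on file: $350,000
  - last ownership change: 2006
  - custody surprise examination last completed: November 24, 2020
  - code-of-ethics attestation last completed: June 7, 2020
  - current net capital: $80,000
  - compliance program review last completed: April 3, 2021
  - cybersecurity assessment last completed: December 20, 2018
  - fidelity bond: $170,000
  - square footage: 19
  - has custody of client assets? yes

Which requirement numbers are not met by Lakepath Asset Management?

1, 2, 3, 4, 6, 8

1. errors-and-omissions coverage $350,000 < $425,000 → not met
2. cybersecurity assessment 890 days ago vs limit 730 → not met
3. custody surprise examination 185 days ago vs limit 180 → not met
4. fidelity bond $170,000 < $175,000 → not met
5. condition 'has custody of client assets' holds; compliance program review 55 days ago vs limit 60 → met
6. Form ADV amendment 279 days ago vs limit 270 → not met
7. code-of-ethics attestation 355 days ago vs limit 365 → met
8. net capital $80,000 < $110,000 → not met
Not met: 1, 2, 3, 4, 6, 8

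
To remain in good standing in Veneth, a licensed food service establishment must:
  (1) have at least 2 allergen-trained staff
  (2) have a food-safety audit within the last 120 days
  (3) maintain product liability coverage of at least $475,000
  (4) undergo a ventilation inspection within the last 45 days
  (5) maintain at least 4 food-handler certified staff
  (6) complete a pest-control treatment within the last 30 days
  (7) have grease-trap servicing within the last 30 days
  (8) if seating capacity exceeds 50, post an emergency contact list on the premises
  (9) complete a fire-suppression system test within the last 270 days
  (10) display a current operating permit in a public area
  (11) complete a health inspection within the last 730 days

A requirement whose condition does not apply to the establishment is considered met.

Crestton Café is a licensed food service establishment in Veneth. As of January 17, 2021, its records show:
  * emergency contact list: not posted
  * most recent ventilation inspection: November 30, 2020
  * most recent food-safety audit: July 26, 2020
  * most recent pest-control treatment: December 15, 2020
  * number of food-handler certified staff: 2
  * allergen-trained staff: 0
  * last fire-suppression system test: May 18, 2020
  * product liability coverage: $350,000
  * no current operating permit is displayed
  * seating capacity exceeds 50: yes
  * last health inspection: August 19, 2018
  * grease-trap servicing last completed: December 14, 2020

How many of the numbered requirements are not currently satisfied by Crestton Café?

1. allergen-trained staff 0 < 2 → not met
2. food-safety audit 175 days ago vs limit 120 → not met
3. product liability coverage $350,000 < $475,000 → not met
4. ventilation inspection 48 days ago vs limit 45 → not met
5. food-handler certified staff 2 < 4 → not met
6. pest-control treatment 33 days ago vs limit 30 → not met
7. grease-trap servicing 34 days ago vs limit 30 → not met
8. condition 'seating capacity exceeds 50' holds; emergency contact list absent → not met
9. fire-suppression system test 244 days ago vs limit 270 → met
10. current operating permit absent → not met
11. health inspection 882 days ago vs limit 730 → not met
Not met: 10 of 11

10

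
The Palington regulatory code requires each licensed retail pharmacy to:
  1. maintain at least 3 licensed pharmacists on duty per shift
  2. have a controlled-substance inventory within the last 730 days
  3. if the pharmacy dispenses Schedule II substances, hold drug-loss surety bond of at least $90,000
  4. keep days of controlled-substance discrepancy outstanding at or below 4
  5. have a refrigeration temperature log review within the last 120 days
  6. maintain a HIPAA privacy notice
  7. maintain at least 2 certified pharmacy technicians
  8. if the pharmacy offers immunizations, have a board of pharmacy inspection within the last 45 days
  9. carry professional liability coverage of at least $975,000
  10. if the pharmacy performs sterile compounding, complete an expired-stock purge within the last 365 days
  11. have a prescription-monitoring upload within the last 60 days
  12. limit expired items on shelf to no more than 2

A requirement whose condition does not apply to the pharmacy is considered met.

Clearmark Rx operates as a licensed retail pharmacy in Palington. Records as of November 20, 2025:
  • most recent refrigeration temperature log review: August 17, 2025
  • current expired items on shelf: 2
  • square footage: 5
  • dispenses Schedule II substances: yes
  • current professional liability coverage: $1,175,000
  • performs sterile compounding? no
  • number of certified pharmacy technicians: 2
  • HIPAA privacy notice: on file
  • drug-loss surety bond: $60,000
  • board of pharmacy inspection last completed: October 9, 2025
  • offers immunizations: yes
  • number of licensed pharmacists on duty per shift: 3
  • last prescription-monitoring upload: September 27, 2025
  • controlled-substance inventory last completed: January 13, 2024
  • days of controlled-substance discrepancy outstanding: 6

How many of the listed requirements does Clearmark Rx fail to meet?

2

1. licensed pharmacists on duty per shift 3 ≥ 3 → met
2. controlled-substance inventory 677 days ago vs limit 730 → met
3. condition 'dispenses Schedule II substances' holds; drug-loss surety bond $60,000 < $90,000 → not met
4. days of controlled-substance discrepancy outstanding 6 > 4 → not met
5. refrigeration temperature log review 95 days ago vs limit 120 → met
6. HIPAA privacy notice present → met
7. certified pharmacy technicians 2 ≥ 2 → met
8. condition 'offers immunizations' holds; board of pharmacy inspection 42 days ago vs limit 45 → met
9. professional liability coverage $1,175,000 ≥ $975,000 → met
10. condition 'performs sterile compounding' does not hold → requirement n/a → met
11. prescription-monitoring upload 54 days ago vs limit 60 → met
12. expired items on shelf 2 ≤ 2 → met
Not met: 2 of 12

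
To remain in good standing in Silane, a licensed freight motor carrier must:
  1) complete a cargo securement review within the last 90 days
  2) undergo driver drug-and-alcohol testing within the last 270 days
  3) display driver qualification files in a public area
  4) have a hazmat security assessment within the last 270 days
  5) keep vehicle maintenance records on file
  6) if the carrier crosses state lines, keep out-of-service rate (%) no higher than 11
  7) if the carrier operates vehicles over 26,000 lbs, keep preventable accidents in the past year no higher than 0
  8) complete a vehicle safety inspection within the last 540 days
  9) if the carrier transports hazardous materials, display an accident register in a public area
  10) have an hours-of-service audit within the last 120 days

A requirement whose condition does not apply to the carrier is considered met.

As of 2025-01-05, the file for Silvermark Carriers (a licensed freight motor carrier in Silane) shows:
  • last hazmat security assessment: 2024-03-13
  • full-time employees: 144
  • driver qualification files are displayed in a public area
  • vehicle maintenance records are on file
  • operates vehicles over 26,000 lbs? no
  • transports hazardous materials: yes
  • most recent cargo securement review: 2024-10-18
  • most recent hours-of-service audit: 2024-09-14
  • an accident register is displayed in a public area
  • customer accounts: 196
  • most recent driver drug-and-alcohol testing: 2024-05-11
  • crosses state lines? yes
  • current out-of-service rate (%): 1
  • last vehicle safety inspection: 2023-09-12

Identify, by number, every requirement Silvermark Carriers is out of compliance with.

1. cargo securement review 79 days ago vs limit 90 → met
2. driver drug-and-alcohol testing 239 days ago vs limit 270 → met
3. driver qualification files present → met
4. hazmat security assessment 298 days ago vs limit 270 → not met
5. vehicle maintenance records present → met
6. condition 'crosses state lines' holds; out-of-service rate (%) 1 ≤ 11 → met
7. condition 'operates vehicles over 26,000 lbs' does not hold → requirement n/a → met
8. vehicle safety inspection 481 days ago vs limit 540 → met
9. condition 'transports hazardous materials' holds; accident register present → met
10. hours-of-service audit 113 days ago vs limit 120 → met
Not met: 4

4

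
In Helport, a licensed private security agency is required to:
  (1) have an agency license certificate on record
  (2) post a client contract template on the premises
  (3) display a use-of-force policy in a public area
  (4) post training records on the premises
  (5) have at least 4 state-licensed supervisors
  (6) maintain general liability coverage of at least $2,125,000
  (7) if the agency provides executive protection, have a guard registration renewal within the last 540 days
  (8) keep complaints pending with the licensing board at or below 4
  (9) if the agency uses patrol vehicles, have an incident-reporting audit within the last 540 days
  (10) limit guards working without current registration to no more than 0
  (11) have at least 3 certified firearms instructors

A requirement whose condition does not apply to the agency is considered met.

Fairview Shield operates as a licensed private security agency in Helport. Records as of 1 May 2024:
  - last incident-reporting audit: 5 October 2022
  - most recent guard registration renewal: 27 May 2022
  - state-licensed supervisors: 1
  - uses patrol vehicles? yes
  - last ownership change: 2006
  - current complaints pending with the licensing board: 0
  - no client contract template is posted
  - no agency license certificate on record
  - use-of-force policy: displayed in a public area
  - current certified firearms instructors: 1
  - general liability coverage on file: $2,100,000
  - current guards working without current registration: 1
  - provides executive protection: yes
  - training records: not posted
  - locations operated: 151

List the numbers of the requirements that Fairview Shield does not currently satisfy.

1. agency license certificate absent → not met
2. client contract template absent → not met
3. use-of-force policy present → met
4. training records absent → not met
5. state-licensed supervisors 1 < 4 → not met
6. general liability coverage $2,100,000 < $2,125,000 → not met
7. condition 'provides executive protection' holds; guard registration renewal 705 days ago vs limit 540 → not met
8. complaints pending with the licensing board 0 ≤ 4 → met
9. condition 'uses patrol vehicles' holds; incident-reporting audit 574 days ago vs limit 540 → not met
10. guards working without current registration 1 > 0 → not met
11. certified firearms instructors 1 < 3 → not met
Not met: 1, 2, 4, 5, 6, 7, 9, 10, 11

1, 2, 4, 5, 6, 7, 9, 10, 11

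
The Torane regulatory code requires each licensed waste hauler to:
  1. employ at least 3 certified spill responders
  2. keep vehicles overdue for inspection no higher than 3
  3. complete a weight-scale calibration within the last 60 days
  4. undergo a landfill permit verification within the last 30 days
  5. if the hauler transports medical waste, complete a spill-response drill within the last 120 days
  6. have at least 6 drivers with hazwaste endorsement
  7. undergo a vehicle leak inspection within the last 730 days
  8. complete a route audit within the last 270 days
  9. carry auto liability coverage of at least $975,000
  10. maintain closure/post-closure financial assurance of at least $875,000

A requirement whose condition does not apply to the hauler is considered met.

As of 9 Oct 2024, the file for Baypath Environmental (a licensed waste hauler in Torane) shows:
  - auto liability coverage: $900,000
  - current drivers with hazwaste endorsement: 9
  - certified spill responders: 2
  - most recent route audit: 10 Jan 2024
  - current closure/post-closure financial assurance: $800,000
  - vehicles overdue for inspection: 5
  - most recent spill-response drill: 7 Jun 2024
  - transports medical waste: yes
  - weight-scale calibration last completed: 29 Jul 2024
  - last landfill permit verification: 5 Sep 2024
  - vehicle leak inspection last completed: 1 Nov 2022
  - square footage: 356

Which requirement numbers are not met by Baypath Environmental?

1, 2, 3, 4, 5, 8, 9, 10

1. certified spill responders 2 < 3 → not met
2. vehicles overdue for inspection 5 > 3 → not met
3. weight-scale calibration 72 days ago vs limit 60 → not met
4. landfill permit verification 34 days ago vs limit 30 → not met
5. condition 'transports medical waste' holds; spill-response drill 124 days ago vs limit 120 → not met
6. drivers with hazwaste endorsement 9 ≥ 6 → met
7. vehicle leak inspection 708 days ago vs limit 730 → met
8. route audit 273 days ago vs limit 270 → not met
9. auto liability coverage $900,000 < $975,000 → not met
10. closure/post-closure financial assurance $800,000 < $875,000 → not met
Not met: 1, 2, 3, 4, 5, 8, 9, 10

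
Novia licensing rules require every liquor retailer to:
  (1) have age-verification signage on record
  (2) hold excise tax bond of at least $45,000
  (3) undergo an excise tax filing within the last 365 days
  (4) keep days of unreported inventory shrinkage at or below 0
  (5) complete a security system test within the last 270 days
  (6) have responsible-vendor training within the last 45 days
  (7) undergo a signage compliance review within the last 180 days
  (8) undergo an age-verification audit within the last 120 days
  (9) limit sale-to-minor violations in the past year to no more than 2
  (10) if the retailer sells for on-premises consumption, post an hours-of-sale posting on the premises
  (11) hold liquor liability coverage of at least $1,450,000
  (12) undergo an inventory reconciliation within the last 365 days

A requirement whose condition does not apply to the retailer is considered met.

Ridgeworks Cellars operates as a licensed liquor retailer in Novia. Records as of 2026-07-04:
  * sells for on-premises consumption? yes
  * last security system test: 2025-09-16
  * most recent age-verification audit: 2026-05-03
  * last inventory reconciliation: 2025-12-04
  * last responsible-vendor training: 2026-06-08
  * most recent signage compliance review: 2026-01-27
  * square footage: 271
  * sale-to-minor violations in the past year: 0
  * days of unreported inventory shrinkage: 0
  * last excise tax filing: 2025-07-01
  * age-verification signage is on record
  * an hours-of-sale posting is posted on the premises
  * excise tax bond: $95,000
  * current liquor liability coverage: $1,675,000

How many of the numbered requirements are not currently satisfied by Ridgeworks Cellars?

2

1. age-verification signage present → met
2. excise tax bond $95,000 ≥ $45,000 → met
3. excise tax filing 368 days ago vs limit 365 → not met
4. days of unreported inventory shrinkage 0 ≤ 0 → met
5. security system test 291 days ago vs limit 270 → not met
6. responsible-vendor training 26 days ago vs limit 45 → met
7. signage compliance review 158 days ago vs limit 180 → met
8. age-verification audit 62 days ago vs limit 120 → met
9. sale-to-minor violations in the past year 0 ≤ 2 → met
10. condition 'sells for on-premises consumption' holds; hours-of-sale posting present → met
11. liquor liability coverage $1,675,000 ≥ $1,450,000 → met
12. inventory reconciliation 212 days ago vs limit 365 → met
Not met: 2 of 12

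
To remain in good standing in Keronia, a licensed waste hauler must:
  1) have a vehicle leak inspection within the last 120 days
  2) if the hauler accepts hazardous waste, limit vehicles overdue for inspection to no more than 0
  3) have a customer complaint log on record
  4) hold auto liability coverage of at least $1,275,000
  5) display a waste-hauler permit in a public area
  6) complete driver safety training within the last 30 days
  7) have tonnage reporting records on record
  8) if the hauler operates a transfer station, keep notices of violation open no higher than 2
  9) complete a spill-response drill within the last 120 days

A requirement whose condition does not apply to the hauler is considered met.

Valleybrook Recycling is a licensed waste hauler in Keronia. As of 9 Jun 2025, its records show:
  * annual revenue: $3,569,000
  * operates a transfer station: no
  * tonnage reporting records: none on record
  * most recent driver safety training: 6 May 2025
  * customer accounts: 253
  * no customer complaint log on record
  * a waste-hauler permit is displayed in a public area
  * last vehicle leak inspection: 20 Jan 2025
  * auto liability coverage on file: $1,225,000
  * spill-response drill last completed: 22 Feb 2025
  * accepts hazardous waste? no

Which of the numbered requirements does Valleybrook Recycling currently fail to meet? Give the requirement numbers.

1, 3, 4, 6, 7

1. vehicle leak inspection 140 days ago vs limit 120 → not met
2. condition 'accepts hazardous waste' does not hold → requirement n/a → met
3. customer complaint log absent → not met
4. auto liability coverage $1,225,000 < $1,275,000 → not met
5. waste-hauler permit present → met
6. driver safety training 34 days ago vs limit 30 → not met
7. tonnage reporting records absent → not met
8. condition 'operates a transfer station' does not hold → requirement n/a → met
9. spill-response drill 107 days ago vs limit 120 → met
Not met: 1, 3, 4, 6, 7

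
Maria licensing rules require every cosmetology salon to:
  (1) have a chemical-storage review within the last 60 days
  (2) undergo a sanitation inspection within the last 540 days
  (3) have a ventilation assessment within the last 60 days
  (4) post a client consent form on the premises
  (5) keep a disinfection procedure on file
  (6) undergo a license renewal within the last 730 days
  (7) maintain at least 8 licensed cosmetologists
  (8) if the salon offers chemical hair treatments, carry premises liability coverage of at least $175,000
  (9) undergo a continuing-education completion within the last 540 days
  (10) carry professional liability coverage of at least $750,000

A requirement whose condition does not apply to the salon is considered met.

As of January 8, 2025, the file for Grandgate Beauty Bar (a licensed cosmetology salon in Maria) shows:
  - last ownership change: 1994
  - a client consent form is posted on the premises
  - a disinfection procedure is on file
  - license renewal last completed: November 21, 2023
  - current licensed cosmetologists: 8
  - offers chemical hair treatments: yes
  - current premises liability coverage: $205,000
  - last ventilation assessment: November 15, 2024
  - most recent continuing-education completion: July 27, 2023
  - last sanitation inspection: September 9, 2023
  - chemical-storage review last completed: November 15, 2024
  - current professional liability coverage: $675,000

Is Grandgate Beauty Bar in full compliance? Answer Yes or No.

1. chemical-storage review 54 days ago vs limit 60 → met
2. sanitation inspection 487 days ago vs limit 540 → met
3. ventilation assessment 54 days ago vs limit 60 → met
4. client consent form present → met
5. disinfection procedure present → met
6. license renewal 414 days ago vs limit 730 → met
7. licensed cosmetologists 8 ≥ 8 → met
8. condition 'offers chemical hair treatments' holds; premises liability coverage $205,000 ≥ $175,000 → met
9. continuing-education completion 531 days ago vs limit 540 → met
10. professional liability coverage $675,000 < $750,000 → not met
Not met: 10

No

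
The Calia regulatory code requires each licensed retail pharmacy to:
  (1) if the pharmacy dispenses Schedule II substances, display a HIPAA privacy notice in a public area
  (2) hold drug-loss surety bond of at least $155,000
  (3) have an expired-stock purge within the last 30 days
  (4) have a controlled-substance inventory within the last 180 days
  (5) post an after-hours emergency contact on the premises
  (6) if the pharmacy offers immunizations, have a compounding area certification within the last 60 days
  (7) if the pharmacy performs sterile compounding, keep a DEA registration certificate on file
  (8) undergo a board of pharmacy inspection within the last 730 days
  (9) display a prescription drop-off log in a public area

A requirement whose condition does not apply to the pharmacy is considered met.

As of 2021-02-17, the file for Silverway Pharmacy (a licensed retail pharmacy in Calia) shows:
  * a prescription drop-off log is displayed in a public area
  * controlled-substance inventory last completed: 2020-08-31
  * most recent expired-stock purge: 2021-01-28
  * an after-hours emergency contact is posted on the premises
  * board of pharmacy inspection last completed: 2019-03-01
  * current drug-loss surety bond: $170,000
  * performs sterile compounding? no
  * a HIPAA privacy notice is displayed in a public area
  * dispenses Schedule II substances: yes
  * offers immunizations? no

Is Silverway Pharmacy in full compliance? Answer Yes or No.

Yes

1. condition 'dispenses Schedule II substances' holds; HIPAA privacy notice present → met
2. drug-loss surety bond $170,000 ≥ $155,000 → met
3. expired-stock purge 20 days ago vs limit 30 → met
4. controlled-substance inventory 170 days ago vs limit 180 → met
5. after-hours emergency contact present → met
6. condition 'offers immunizations' does not hold → requirement n/a → met
7. condition 'performs sterile compounding' does not hold → requirement n/a → met
8. board of pharmacy inspection 719 days ago vs limit 730 → met
9. prescription drop-off log present → met
All met.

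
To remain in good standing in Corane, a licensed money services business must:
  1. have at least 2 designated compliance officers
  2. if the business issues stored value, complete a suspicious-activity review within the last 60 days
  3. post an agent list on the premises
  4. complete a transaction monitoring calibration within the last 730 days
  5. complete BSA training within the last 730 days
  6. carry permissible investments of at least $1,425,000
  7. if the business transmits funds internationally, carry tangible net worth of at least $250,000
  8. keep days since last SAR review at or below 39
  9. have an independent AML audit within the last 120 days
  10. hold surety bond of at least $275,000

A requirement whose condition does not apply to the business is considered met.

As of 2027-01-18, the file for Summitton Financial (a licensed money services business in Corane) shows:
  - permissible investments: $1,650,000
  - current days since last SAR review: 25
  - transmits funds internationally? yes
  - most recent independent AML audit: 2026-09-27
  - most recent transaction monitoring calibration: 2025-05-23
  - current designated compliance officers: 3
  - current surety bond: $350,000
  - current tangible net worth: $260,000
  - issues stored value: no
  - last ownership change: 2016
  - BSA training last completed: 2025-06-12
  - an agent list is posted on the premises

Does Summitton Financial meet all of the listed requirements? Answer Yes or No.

Yes

1. designated compliance officers 3 ≥ 2 → met
2. condition 'issues stored value' does not hold → requirement n/a → met
3. agent list present → met
4. transaction monitoring calibration 605 days ago vs limit 730 → met
5. BSA training 585 days ago vs limit 730 → met
6. permissible investments $1,650,000 ≥ $1,425,000 → met
7. condition 'transmits funds internationally' holds; tangible net worth $260,000 ≥ $250,000 → met
8. days since last SAR review 25 ≤ 39 → met
9. independent AML audit 113 days ago vs limit 120 → met
10. surety bond $350,000 ≥ $275,000 → met
All met.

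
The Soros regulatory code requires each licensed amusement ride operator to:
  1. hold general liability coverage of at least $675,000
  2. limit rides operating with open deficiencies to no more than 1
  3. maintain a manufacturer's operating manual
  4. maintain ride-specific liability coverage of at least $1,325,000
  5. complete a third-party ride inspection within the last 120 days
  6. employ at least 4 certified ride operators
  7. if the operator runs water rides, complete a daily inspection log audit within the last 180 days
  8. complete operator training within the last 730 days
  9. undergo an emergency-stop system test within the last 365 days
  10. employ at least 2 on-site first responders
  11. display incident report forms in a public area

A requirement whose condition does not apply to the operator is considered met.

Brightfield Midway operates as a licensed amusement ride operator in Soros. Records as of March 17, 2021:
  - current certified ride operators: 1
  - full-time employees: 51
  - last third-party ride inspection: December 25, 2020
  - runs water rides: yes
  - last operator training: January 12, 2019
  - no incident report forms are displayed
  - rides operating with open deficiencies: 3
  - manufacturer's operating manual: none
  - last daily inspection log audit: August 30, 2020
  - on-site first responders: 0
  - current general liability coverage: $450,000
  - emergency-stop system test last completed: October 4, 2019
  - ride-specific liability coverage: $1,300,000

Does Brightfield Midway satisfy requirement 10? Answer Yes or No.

10. on-site first responders 0 < 2 → not met

No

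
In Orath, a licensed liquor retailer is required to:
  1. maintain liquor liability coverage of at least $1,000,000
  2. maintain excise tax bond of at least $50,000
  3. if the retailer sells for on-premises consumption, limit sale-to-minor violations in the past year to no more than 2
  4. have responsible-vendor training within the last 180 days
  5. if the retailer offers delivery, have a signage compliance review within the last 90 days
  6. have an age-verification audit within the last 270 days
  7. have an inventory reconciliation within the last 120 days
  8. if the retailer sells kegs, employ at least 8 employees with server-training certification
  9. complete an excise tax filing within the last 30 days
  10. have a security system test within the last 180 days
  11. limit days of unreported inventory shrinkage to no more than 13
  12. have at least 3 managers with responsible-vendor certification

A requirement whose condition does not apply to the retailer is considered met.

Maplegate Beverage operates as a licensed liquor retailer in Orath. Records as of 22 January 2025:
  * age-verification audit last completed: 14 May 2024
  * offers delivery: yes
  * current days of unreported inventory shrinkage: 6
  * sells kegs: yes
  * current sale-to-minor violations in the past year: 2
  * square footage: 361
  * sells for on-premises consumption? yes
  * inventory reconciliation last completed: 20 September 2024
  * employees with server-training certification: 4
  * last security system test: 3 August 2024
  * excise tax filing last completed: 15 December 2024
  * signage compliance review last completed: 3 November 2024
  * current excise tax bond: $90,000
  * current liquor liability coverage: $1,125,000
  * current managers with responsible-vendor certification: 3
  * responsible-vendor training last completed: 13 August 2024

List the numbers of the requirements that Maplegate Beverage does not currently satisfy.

7, 8, 9

1. liquor liability coverage $1,125,000 ≥ $1,000,000 → met
2. excise tax bond $90,000 ≥ $50,000 → met
3. condition 'sells for on-premises consumption' holds; sale-to-minor violations in the past year 2 ≤ 2 → met
4. responsible-vendor training 162 days ago vs limit 180 → met
5. condition 'offers delivery' holds; signage compliance review 80 days ago vs limit 90 → met
6. age-verification audit 253 days ago vs limit 270 → met
7. inventory reconciliation 124 days ago vs limit 120 → not met
8. condition 'sells kegs' holds; employees with server-training certification 4 < 8 → not met
9. excise tax filing 38 days ago vs limit 30 → not met
10. security system test 172 days ago vs limit 180 → met
11. days of unreported inventory shrinkage 6 ≤ 13 → met
12. managers with responsible-vendor certification 3 ≥ 3 → met
Not met: 7, 8, 9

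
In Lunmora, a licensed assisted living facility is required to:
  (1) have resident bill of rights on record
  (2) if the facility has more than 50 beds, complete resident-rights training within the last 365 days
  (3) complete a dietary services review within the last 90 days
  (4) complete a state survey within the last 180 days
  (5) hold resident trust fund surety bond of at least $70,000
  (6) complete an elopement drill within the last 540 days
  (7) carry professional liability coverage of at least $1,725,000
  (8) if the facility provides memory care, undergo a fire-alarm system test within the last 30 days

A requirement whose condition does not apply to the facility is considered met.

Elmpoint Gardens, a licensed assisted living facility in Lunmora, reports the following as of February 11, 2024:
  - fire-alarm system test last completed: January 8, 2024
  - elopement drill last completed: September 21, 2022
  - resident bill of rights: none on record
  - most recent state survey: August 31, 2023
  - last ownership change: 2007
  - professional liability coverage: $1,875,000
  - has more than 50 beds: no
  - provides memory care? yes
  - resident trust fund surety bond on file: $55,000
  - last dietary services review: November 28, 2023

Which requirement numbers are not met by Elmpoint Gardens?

1. resident bill of rights absent → not met
2. condition 'has more than 50 beds' does not hold → requirement n/a → met
3. dietary services review 75 days ago vs limit 90 → met
4. state survey 164 days ago vs limit 180 → met
5. resident trust fund surety bond $55,000 < $70,000 → not met
6. elopement drill 508 days ago vs limit 540 → met
7. professional liability coverage $1,875,000 ≥ $1,725,000 → met
8. condition 'provides memory care' holds; fire-alarm system test 34 days ago vs limit 30 → not met
Not met: 1, 5, 8

1, 5, 8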